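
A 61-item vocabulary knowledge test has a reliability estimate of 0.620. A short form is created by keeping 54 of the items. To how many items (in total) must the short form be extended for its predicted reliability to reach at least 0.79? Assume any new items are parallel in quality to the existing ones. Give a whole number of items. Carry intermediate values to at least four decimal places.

Short-form reliability: n = 54/61 = 0.8852; r_54 = n·r/(1+(n−1)r) ≈ 0.5909
Then solve for n' with r_old = 0.5909, r_target = 0.79: n' = 0.79(1 − 0.5909)/[0.5909(1 − 0.79)] = 2.6045
Total items = 2.6045 × 54 = 140.64, rounded up to 141.

141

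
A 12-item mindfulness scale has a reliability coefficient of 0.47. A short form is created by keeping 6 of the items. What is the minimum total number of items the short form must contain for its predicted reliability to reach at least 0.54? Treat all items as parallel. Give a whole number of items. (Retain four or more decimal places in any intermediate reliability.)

Short-form reliability: n = 6/12 = 0.5000; r_6 = n·r/(1+(n−1)r) ≈ 0.3072
Then solve for n' with r_old = 0.3072, r_target = 0.54: n' = 0.54(1 − 0.3072)/[0.3072(1 − 0.54)] = 2.6474
Total items = 2.6474 × 6 = 15.88, rounded up to 16.

16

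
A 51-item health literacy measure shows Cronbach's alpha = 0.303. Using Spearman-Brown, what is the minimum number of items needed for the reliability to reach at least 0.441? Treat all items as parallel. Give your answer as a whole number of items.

93

n = [0.441 × 0.697] / [0.303 × 0.559]
  = 0.307377 / 0.169377 = 1.8148
1.8148 × 51 = 92.55 → 93 items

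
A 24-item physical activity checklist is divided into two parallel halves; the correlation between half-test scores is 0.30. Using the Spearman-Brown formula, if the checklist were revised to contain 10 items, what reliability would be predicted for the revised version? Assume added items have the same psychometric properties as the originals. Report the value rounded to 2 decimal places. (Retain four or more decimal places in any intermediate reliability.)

Spearman-Brown correction (n = 2): r_full = 2·0.30/(1 + 0.30) = 0.4615
Length factor from 24 to 10 items: n = 10/24 = 0.4167
r_new = n·r_full / (1 + (n − 1)·r_full) = 0.1923 / 0.7308 ≈ 0.2631

0.26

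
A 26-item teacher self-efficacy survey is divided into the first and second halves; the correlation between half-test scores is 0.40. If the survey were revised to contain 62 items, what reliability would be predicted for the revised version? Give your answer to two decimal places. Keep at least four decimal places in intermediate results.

0.76

Spearman-Brown correction (n = 2): r_full = 2·0.40/(1 + 0.40) = 0.5714
Then adjust to 62 items: n = 62/26 = 2.3846
r_new = n·r_full / (1 + (n − 1)·r_full) = 1.3626 / 1.7912 ≈ 0.7607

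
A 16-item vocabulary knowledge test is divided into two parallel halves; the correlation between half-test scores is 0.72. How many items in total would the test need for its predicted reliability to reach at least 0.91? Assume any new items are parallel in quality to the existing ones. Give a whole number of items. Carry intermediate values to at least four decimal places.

r_full = 2(0.72)/(1 + 0.72) = 0.8372
n = r_tgt(1 − r_full) / [r_full(1 − r_tgt)] = 0.91 × 0.1628 / (0.8372 × 0.09) ≈ 1.9662
Items = 1.9662 × 16 ≈ 31.46 → 32

32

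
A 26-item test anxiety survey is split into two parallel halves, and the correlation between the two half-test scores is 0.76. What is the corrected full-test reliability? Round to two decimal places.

The full test is twice the length of either half (n = 2).
r_full = 2r_hh / (1 + r_hh) = 2 × 0.76 / (1 + 0.76)
       = 1.5200 / 1.7600 = 0.8636

0.86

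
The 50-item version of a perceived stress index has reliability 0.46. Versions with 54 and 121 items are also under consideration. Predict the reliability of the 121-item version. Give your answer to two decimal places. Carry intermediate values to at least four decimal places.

Only the ratio of lengths matters: n = 121/50 = 2.4200
r_{121} = n·r / (1 + (n − 1)·r) = 1.1132 / 1.6532 ≈ 0.6734

0.67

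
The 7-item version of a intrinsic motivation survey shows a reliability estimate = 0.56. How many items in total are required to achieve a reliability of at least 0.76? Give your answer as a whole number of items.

18

n = 0.76(1 − 0.56) / [0.56(1 − 0.76)]
n = 0.3344 / 0.1344 ≈ 2.4881
Items needed = n × 7 = 2.4881 × 7 ≈ 17.42 → round up to 18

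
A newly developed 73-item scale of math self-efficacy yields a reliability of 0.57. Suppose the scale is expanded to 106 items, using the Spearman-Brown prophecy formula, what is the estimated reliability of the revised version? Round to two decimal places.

0.66

n = 106/73 = 1.4521
Apply the Spearman-Brown prophecy formula, r' = nr / [1 + (n − 1)r]:
r_new = (1.4521 × 0.57) / (1 + (1.4521 − 1) × 0.57)
r_new = 0.8277 / 1.2577 ≈ 0.6581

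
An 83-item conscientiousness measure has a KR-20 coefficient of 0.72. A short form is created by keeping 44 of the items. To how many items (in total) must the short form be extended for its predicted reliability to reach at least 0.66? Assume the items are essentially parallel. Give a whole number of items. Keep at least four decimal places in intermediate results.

First, r for the 44-item form: n = 44/83 = 0.5301, so r_44 = 0.5301·0.72/(1 + (0.5301 − 1)·0.72) = 0.5768
Then solve for n' with r_old = 0.5768, r_target = 0.66: n' = 0.66(1 − 0.5768)/[0.5768(1 − 0.66)] = 1.4242
Items = 1.4242 × 44 ≈ 62.66 → 63

63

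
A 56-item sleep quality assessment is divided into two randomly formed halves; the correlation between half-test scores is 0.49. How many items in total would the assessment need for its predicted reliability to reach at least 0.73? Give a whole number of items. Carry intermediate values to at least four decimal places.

Corrected full-test reliability: r_full = 2 × 0.49 / (1 + 0.49) ≈ 0.6577
Solve Spearman-Brown for n: n = 0.73(1 − 0.6577) / [0.6577(1 − 0.73)] = 1.4071
Items = 1.4071 × 56 ≈ 78.80 → 79

79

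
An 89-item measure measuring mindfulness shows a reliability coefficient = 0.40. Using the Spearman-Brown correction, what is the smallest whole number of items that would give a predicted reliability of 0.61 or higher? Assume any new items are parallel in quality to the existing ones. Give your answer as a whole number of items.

Invert Spearman-Brown to solve for n:
n = r*(1 − r) / [ r (1 − r*) ]
n = 0.61(1 − 0.40) / [0.40(1 − 0.61)]
  = 0.3660 / 0.1560 = 2.3462
Items needed = n × 89 = 2.3462 × 89 ≈ 208.81 → round up to 209

209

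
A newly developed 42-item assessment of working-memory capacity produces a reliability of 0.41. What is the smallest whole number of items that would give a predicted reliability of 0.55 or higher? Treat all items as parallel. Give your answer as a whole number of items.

Rearranging the Spearman-Brown formula for n,
n = r_target (1 − r_old) / [ r_old (1 − r_target) ]
n = 0.55 × (1 − 0.41) / [ 0.41 × (1 − 0.55) ]
n = 0.3245 / 0.1845 ≈ 1.7588
So the test needs 1.7588 × 42 ≈ 73.87 items; rounding up, 74.

74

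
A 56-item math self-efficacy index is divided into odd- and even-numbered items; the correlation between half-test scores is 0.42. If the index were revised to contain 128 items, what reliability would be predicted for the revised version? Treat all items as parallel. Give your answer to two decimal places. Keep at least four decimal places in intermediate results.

Spearman-Brown correction (n = 2): r_full = 2·0.42/(1 + 0.42) = 0.5915
Then adjust to 128 items: n = 128/56 = 2.2857
r_new = n·r_full / (1 + (n − 1)·r_full) = 1.3520 / 1.7605 ≈ 0.7680

0.77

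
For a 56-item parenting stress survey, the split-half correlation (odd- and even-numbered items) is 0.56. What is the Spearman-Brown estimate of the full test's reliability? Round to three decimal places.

0.718

r_full = 2r_hh / (1 + r_hh) = 2 × 0.56 / (1 + 0.56)
       = 1.1200 / 1.5600 = 0.7179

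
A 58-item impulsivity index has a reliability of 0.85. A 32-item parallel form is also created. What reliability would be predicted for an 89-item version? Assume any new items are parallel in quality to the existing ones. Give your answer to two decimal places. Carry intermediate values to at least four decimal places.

0.90

Only the ratio of lengths matters: n = 89/58 = 1.5345
r_{89} = n·r / (1 + (n − 1)·r) = 1.3043 / 1.4543 ≈ 0.8969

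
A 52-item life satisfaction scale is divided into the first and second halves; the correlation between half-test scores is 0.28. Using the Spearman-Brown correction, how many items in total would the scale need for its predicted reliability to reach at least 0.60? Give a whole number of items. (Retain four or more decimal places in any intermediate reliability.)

101

Corrected full-test reliability: r_full = 2 × 0.28 / (1 + 0.28) ≈ 0.4375
n = r_tgt(1 − r_full) / [r_full(1 − r_tgt)] = 0.60 × 0.5625 / (0.4375 × 0.40) ≈ 1.9286
Required items = 1.9286 × 52 = 100.29, so 101 items.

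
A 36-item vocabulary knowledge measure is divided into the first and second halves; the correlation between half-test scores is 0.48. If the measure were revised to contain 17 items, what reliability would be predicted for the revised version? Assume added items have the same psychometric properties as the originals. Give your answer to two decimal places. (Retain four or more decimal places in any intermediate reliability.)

Full-test reliability from the split-half r: r_full = 2(0.48)/(1 + 0.48) = 0.6486
Then adjust to 17 items: n = 17/36 = 0.4722
r_new = n·r_full / (1 + (n − 1)·r_full) = 0.3063 / 0.6577 ≈ 0.4657

0.47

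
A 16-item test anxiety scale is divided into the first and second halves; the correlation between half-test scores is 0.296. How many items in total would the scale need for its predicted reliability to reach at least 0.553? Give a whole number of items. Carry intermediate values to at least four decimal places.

24

r_full = 2(0.296)/(1 + 0.296) = 0.4568
n = r_tgt(1 − r_full) / [r_full(1 − r_tgt)] = 0.553 × 0.5432 / (0.4568 × 0.447) ≈ 1.4711
Required items = 1.4711 × 16 = 23.54, so 24 items.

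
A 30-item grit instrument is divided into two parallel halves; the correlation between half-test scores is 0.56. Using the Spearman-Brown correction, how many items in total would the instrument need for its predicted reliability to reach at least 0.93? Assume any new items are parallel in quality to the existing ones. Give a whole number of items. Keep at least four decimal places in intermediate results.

157

r_full = 2(0.56)/(1 + 0.56) = 0.7179
Solve Spearman-Brown for n: n = 0.93(1 − 0.7179) / [0.7179(1 − 0.93)] = 5.2206
Items = 5.2206 × 30 ≈ 156.62 → 157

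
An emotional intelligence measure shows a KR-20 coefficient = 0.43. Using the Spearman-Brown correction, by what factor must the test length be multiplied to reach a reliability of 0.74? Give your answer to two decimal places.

n = [0.74 × 0.57] / [0.43 × 0.26]
n = 0.4218 / 0.1118 ≈ 3.7728

3.77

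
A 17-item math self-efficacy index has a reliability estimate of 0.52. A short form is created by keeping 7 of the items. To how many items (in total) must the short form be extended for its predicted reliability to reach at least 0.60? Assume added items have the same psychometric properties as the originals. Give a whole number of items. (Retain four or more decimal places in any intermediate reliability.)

24

First, r for the 7-item form: n = 7/17 = 0.4118, so r_7 = 0.4118·0.52/(1 + (0.4118 − 1)·0.52) = 0.3085
Then solve for n' with r_old = 0.3085, r_target = 0.60: n' = 0.60(1 − 0.3085)/[0.3085(1 − 0.60)] = 3.3622
Items = 3.3622 × 7 ≈ 23.54 → 24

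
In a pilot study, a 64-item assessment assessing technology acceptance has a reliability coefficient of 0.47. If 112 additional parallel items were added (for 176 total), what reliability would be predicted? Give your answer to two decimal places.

0.71

Length ratio n = 176/64 = 2.75
r_new = 2.75·0.47 / [1 + (2.75 − 1)·0.47]
     = 1.2925 / 1.8225 = 0.7092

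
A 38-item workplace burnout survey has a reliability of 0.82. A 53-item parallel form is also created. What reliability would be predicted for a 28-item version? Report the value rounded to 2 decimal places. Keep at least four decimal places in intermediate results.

Only the ratio of lengths matters: n = 28/38 = 0.7368
r_{28} = n·r / (1 + (n − 1)·r) = 0.6042 / 0.7842 ≈ 0.7705

0.77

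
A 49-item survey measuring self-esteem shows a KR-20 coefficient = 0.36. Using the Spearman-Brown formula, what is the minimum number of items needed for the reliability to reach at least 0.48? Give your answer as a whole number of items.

81

Invert Spearman-Brown to solve for n:
n = r*(1 − r) / [ r (1 − r*) ]
n = 0.48(1 − 0.36) / [0.36(1 − 0.48)]
n = 0.3072 / 0.1872 ≈ 1.6410
1.6410 × 49 = 80.41 → 81 items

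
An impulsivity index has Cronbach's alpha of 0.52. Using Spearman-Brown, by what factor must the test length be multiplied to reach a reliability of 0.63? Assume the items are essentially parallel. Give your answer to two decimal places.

1.57

n = 0.63 × (1 − 0.52) / [ 0.52 × (1 − 0.63) ]
  = 0.3024 / 0.1924 = 1.5717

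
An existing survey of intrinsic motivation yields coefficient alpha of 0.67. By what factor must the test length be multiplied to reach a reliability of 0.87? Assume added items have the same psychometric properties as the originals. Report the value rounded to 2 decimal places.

3.30

Invert Spearman-Brown to solve for n:
n = r*(1 − r) / [ r (1 − r*) ]
n = [0.87 × 0.33] / [0.67 × 0.13]
  = 0.2871 / 0.0871 = 3.2962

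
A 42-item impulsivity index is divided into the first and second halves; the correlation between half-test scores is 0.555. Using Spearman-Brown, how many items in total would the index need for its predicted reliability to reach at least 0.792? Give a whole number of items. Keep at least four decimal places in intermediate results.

r_full = 2(0.555)/(1 + 0.555) = 0.7138
n = r_tgt(1 − r_full) / [r_full(1 − r_tgt)] = 0.792 × 0.2862 / (0.7138 × 0.208) ≈ 1.5267
Required items = 1.5267 × 42 = 64.12, so 65 items.

65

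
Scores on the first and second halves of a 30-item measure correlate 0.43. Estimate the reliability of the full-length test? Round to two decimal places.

0.60

The full test is twice the length of either half (n = 2).
r_full = 2r_hh / (1 + r_hh) = 2 × 0.43 / (1 + 0.43)
r_full = 0.8600 / 1.4300 ≈ 0.6014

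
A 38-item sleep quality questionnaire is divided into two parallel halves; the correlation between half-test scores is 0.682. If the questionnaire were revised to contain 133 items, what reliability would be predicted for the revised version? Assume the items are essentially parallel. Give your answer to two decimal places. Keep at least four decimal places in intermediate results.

Full-test reliability from the split-half r: r_full = 2(0.682)/(1 + 0.682) = 0.8109
Length factor from 38 to 133 items: n = 133/38 = 3.5000
r_new = n·r_full / (1 + (n − 1)·r_full) = 2.8381 / 3.0272 ≈ 0.9375

0.94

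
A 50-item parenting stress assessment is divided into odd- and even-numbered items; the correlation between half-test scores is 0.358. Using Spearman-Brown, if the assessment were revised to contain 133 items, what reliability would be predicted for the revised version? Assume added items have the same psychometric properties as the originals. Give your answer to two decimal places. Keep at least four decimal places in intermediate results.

Full-test reliability from the split-half r: r_full = 2(0.358)/(1 + 0.358) = 0.5272
Then adjust to 133 items: n = 133/50 = 2.6600
r_new = n·r_full / (1 + (n − 1)·r_full) = 1.4024 / 1.8752 ≈ 0.7479

0.75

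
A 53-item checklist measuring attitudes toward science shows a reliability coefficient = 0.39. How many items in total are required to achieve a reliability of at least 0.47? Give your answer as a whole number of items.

n = [0.47 × 0.61] / [0.39 × 0.53]
  = 0.2867 / 0.2067 = 1.3870
So the test needs 1.3870 × 53 ≈ 73.51 items; rounding up, 74.

74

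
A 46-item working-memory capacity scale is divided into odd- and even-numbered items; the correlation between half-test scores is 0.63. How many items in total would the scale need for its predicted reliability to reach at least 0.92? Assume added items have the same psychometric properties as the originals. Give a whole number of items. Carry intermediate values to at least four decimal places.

r_full = 2(0.63)/(1 + 0.63) = 0.7730
Solve Spearman-Brown for n: n = 0.92(1 − 0.7730) / [0.7730(1 − 0.92)] = 3.3771
Required items = 3.3771 × 46 = 155.35, so 156 items.

156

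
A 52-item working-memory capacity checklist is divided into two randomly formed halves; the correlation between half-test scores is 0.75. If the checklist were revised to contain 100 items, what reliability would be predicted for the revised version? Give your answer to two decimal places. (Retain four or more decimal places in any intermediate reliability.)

Spearman-Brown correction (n = 2): r_full = 2·0.75/(1 + 0.75) = 0.8571
Length factor from 52 to 100 items: n = 100/52 = 1.9231
r_new = n·r_full / (1 + (n − 1)·r_full) = 1.6483 / 1.7912 ≈ 0.9202

0.92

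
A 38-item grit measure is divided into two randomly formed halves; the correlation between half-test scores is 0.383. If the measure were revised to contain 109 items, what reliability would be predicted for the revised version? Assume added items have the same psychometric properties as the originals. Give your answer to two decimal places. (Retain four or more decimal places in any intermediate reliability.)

Spearman-Brown correction (n = 2): r_full = 2·0.383/(1 + 0.383) = 0.5539
Then adjust to 109 items: n = 109/38 = 2.8684
r_new = n·r_full / (1 + (n − 1)·r_full) = 1.5888 / 2.0349 ≈ 0.7808

0.78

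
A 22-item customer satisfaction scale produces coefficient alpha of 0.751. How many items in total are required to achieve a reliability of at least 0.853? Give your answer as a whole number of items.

43

n = 0.853 × (1 − 0.751) / [ 0.751 × (1 − 0.853) ]
  = 0.212397 / 0.110397 = 1.9239
So the test needs 1.9239 × 22 ≈ 42.33 items; rounding up, 43.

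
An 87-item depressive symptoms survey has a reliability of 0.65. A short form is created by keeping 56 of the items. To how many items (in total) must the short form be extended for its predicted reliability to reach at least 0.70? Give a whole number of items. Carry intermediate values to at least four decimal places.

First, r for the 56-item form: n = 56/87 = 0.6437, so r_56 = 0.6437·0.65/(1 + (0.6437 − 1)·0.65) = 0.5445
Then solve for n' with r_old = 0.5445, r_target = 0.70: n' = 0.70(1 − 0.5445)/[0.5445(1 − 0.70)] = 1.9519
Items = 1.9519 × 56 ≈ 109.31 → 110

110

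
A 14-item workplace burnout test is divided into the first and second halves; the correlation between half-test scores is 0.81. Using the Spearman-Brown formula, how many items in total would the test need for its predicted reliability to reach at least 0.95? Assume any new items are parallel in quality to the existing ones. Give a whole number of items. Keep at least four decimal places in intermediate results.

Corrected full-test reliability: r_full = 2 × 0.81 / (1 + 0.81) ≈ 0.8950
Solve Spearman-Brown for n: n = 0.95(1 − 0.8950) / [0.8950(1 − 0.95)] = 2.2291
Items = 2.2291 × 14 ≈ 31.21 → 32

32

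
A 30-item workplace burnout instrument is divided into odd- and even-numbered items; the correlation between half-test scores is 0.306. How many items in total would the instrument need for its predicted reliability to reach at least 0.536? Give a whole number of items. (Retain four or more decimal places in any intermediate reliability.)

40

Corrected full-test reliability: r_full = 2 × 0.306 / (1 + 0.306) ≈ 0.4686
Solve Spearman-Brown for n: n = 0.536(1 − 0.4686) / [0.4686(1 − 0.536)] = 1.3100
Required items = 1.3100 × 30 = 39.30, so 40 items.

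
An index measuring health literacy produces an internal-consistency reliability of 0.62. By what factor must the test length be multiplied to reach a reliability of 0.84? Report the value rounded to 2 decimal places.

3.22

n = [0.84 × 0.38] / [0.62 × 0.16]
  = 0.3192 / 0.0992 = 3.2177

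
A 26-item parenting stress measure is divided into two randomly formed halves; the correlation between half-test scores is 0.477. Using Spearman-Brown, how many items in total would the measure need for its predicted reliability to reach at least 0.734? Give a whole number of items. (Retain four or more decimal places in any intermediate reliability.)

Corrected full-test reliability: r_full = 2 × 0.477 / (1 + 0.477) ≈ 0.6459
Solve Spearman-Brown for n: n = 0.734(1 − 0.6459) / [0.6459(1 − 0.734)] = 1.5128
Required items = 1.5128 × 26 = 39.33, so 40 items.

40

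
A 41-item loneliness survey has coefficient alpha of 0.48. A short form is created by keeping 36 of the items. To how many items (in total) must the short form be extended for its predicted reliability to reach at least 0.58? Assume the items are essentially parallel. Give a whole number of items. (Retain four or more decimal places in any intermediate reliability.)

First, r for the 36-item form: n = 36/41 = 0.8780, so r_36 = 0.8780·0.48/(1 + (0.8780 − 1)·0.48) = 0.4477
Length factor from the short form to reach 0.58: n' = 0.58(1 − 0.4477) / [0.4477(1 − 0.58)] ≈ 1.7036
Items = 1.7036 × 36 ≈ 61.33 → 62

62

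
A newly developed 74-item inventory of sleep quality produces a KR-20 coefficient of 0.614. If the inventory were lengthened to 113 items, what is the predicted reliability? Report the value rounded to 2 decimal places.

Length ratio n = 113/74 = 1.527
r_new = (1.527 × 0.614) / (1 + (1.527 − 1) × 0.614)
     = 0.9376 / 1.3236 = 0.7084

0.71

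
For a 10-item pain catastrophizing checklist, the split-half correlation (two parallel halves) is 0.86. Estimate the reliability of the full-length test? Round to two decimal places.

Apply the Spearman-Brown correction with n = 2:
r_full = 2r_hh / (1 + r_hh) = 2 × 0.86 / (1 + 0.86)
       = 1.7200 / 1.8600 = 0.9247

0.92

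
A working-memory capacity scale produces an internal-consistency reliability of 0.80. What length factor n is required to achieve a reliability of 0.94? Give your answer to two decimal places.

Invert Spearman-Brown to solve for n:
n = r_target (1 − r_old) / [ r_old (1 − r_target) ]
n = [0.94 × 0.20] / [0.80 × 0.06]
  = 0.1880 / 0.0480 = 3.9167

3.92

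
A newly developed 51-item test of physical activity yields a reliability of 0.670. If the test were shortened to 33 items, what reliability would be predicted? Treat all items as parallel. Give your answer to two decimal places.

0.57

The new length is 33/51 = 0.6471 times the old.
Spearman-Brown: r_new = n·r / (1 + (n − 1)·r)
r_new = (0.6471 × 0.670) / (1 + (0.6471 − 1) × 0.670)
r_new = 0.4336 / 0.7636 ≈ 0.5678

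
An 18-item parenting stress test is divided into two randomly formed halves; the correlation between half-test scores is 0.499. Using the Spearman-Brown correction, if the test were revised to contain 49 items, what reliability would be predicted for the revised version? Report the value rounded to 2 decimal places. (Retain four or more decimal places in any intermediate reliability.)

0.84

Spearman-Brown correction (n = 2): r_full = 2·0.499/(1 + 0.499) = 0.6658
Then adjust to 49 items: n = 49/18 = 2.7222
r_new = n·r_full / (1 + (n − 1)·r_full) = 1.8124 / 2.1466 ≈ 0.8443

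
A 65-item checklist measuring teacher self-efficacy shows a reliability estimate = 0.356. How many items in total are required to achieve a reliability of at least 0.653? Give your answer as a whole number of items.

Invert Spearman-Brown to solve for n:
n = r*(1 − r) / [ r (1 − r*) ]
n = 0.653 × (1 − 0.356) / [ 0.356 × (1 − 0.653) ]
  = 0.420532 / 0.123532 = 3.4042
Items needed = n × 65 = 3.4042 × 65 ≈ 221.27 → round up to 222

222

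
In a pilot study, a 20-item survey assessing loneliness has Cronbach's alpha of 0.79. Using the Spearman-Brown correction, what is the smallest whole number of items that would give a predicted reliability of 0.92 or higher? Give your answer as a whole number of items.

62

Spearman-Brown solved for the length factor n:
n = r*(1 − r) / [ r (1 − r*) ]
n = [0.92 × 0.21] / [0.79 × 0.08]
n = 0.1932 / 0.0632 ≈ 3.0570
Items needed = n × 20 = 3.0570 × 20 ≈ 61.14 → round up to 62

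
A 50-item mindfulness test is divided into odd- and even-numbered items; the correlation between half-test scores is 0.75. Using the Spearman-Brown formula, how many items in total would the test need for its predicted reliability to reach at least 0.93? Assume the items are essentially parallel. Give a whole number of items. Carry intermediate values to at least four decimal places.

111

Corrected full-test reliability: r_full = 2 × 0.75 / (1 + 0.75) ≈ 0.8571
Solve Spearman-Brown for n: n = 0.93(1 − 0.8571) / [0.8571(1 − 0.93)] = 2.2151
Items = 2.2151 × 50 ≈ 110.76 → 111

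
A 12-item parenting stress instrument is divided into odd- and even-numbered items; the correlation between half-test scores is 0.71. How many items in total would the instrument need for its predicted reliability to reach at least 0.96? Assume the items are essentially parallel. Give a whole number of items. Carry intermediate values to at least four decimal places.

59

Corrected full-test reliability: r_full = 2 × 0.71 / (1 + 0.71) ≈ 0.8304
n = r_tgt(1 − r_full) / [r_full(1 − r_tgt)] = 0.96 × 0.1696 / (0.8304 × 0.04) ≈ 4.9017
Items = 4.9017 × 12 ≈ 58.82 → 59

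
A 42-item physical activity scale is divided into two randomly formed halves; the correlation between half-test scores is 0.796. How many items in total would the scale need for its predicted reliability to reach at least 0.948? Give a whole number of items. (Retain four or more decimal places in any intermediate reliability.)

99

r_full = 2(0.796)/(1 + 0.796) = 0.8864
n = r_tgt(1 − r_full) / [r_full(1 − r_tgt)] = 0.948 × 0.1136 / (0.8864 × 0.052) ≈ 2.3364
Required items = 2.3364 × 42 = 98.13, so 99 items.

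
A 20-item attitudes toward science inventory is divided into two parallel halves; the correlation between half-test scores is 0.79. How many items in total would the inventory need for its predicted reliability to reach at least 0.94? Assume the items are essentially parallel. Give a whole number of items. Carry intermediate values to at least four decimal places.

42

Corrected full-test reliability: r_full = 2 × 0.79 / (1 + 0.79) ≈ 0.8827
Solve Spearman-Brown for n: n = 0.94(1 − 0.8827) / [0.8827(1 − 0.94)] = 2.0819
Required items = 2.0819 × 20 = 41.64, so 42 items.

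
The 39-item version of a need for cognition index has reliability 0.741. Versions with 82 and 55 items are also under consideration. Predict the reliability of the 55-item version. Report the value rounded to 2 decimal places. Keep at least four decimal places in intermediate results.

0.80

The 82-item form is not needed; work directly from the 39-item form with n = 55/39 = 1.4103.
r_{55} = n·r / (1 + (n − 1)·r) = 1.0450 / 1.3040 ≈ 0.8014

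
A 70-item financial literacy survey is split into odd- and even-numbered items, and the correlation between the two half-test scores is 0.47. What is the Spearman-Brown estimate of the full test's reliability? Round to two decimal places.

r_full = 2r_hh / (1 + r_hh) = 2 × 0.47 / (1 + 0.47)
       = 0.9400 / 1.4700 = 0.6395

0.64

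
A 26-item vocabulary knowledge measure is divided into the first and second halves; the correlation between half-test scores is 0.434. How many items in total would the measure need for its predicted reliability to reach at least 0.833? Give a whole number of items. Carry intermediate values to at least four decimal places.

Corrected full-test reliability: r_full = 2 × 0.434 / (1 + 0.434) ≈ 0.6053
Solve Spearman-Brown for n: n = 0.833(1 − 0.6053) / [0.6053(1 − 0.833)] = 3.2526
Required items = 3.2526 × 26 = 84.57, so 85 items.

85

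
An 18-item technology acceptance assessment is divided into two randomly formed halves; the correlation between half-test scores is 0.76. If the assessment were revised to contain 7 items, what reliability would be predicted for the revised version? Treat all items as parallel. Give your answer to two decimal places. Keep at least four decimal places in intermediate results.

Full-test reliability from the split-half r: r_full = 2(0.76)/(1 + 0.76) = 0.8636
Length factor from 18 to 7 items: n = 7/18 = 0.3889
r_new = n·r_full / (1 + (n − 1)·r_full) = 0.3359 / 0.4723 ≈ 0.7112

0.71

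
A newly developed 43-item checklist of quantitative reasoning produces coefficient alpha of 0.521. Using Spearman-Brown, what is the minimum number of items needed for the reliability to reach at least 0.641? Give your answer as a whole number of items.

71

Invert Spearman-Brown to solve for n:
n = r_target (1 − r_old) / [ r_old (1 − r_target) ]
n = 0.641(1 − 0.521) / [0.521(1 − 0.641)]
  = 0.307039 / 0.187039 = 1.6416
1.6416 × 43 = 70.59 → 71 items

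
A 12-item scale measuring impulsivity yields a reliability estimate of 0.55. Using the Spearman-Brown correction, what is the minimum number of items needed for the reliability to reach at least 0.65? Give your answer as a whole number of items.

19

n = 0.65(1 − 0.55) / [0.55(1 − 0.65)]
  = 0.2925 / 0.1925 = 1.5195
1.5195 × 12 = 18.23 → 19 items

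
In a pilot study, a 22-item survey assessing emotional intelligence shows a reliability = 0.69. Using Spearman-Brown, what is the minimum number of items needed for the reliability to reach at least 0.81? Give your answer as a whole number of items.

43

n = 0.81(1 − 0.69) / [0.69(1 − 0.81)]
n = 0.2511 / 0.1311 ≈ 1.9153
So the test needs 1.9153 × 22 ≈ 42.14 items; rounding up, 43.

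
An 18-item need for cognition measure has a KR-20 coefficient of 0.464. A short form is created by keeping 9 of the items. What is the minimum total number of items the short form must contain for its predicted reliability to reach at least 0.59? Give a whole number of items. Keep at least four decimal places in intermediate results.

First, r for the 9-item form: n = 9/18 = 0.5000, so r_9 = 0.5000·0.464/(1 + (0.5000 − 1)·0.464) = 0.3021
Length factor from the short form to reach 0.59: n' = 0.59(1 − 0.3021) / [0.3021(1 − 0.59)] ≈ 3.3244
Total items = 3.3244 × 9 = 29.92, rounded up to 30.

30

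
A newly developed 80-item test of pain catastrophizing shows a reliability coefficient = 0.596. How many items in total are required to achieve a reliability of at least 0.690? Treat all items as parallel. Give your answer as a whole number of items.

n = 0.690(1 − 0.596) / [0.596(1 − 0.690)]
n = 0.278760 / 0.184760 ≈ 1.5088
So the test needs 1.5088 × 80 ≈ 120.70 items; rounding up, 121.

121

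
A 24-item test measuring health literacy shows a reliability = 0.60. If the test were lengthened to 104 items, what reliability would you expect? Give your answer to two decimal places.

n = 104/24 = 4.3333
Apply the Spearman-Brown prophecy formula, r' = nr / [1 + (n − 1)r]:
r_new = (4.3333 × 0.60) / (1 + (4.3333 − 1) × 0.60)
     = 2.6000 / 3.0000 = 0.8667

0.87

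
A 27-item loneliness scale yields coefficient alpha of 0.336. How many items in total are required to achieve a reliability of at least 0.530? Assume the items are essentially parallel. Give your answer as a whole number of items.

n = 0.530(1 − 0.336) / [0.336(1 − 0.530)]
  = 0.351920 / 0.157920 = 2.2285
So the test needs 2.2285 × 27 ≈ 60.17 items; rounding up, 61.

61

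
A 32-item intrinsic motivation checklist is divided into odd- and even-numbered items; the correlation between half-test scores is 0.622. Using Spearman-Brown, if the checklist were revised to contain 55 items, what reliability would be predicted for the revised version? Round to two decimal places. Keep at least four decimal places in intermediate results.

Full-test reliability from the split-half r: r_full = 2(0.622)/(1 + 0.622) = 0.7670
Length factor from 32 to 55 items: n = 55/32 = 1.7188
r_new = n·r_full / (1 + (n − 1)·r_full) = 1.3183 / 1.5513 ≈ 0.8498

0.85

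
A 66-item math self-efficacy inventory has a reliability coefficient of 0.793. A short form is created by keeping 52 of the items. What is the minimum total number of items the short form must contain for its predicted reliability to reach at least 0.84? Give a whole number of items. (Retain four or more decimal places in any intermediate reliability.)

91

Short-form reliability: n = 52/66 = 0.7879; r_52 = n·r/(1+(n−1)r) ≈ 0.7511
Then solve for n' with r_old = 0.7511, r_target = 0.84: n' = 0.84(1 − 0.7511)/[0.7511(1 − 0.84)] = 1.7397
Items = 1.7397 × 52 ≈ 90.46 → 91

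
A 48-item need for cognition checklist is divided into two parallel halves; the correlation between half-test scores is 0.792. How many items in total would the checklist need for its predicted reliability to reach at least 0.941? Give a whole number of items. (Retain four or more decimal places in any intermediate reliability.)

Corrected full-test reliability: r_full = 2 × 0.792 / (1 + 0.792) ≈ 0.8839
Solve Spearman-Brown for n: n = 0.941(1 − 0.8839) / [0.8839(1 − 0.941)] = 2.0949
Items = 2.0949 × 48 ≈ 100.56 → 101

101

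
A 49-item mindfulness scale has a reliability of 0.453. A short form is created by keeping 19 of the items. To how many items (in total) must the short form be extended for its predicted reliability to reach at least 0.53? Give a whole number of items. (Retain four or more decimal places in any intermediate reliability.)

First, r for the 19-item form: n = 19/49 = 0.3878, so r_19 = 0.3878·0.453/(1 + (0.3878 − 1)·0.453) = 0.2431
Then solve for n' with r_old = 0.2431, r_target = 0.53: n' = 0.53(1 − 0.2431)/[0.2431(1 − 0.53)] = 3.5110
Total items = 3.5110 × 19 = 66.71, rounded up to 67.

67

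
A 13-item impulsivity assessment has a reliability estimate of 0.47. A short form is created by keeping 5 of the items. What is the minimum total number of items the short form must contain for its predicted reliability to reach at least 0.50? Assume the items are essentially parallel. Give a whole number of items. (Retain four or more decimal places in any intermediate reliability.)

15

Short-form reliability: n = 5/13 = 0.3846; r_5 = n·r/(1+(n−1)r) ≈ 0.2543
Length factor from the short form to reach 0.50: n' = 0.50(1 − 0.2543) / [0.2543(1 − 0.50)] ≈ 2.9324
Items = 2.9324 × 5 ≈ 14.66 → 15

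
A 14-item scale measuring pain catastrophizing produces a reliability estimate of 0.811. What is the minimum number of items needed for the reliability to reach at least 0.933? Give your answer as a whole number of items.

46

n = 0.933(1 − 0.811) / [0.811(1 − 0.933)]
  = 0.176337 / 0.054337 = 3.2452
So the test needs 3.2452 × 14 ≈ 45.43 items; rounding up, 46.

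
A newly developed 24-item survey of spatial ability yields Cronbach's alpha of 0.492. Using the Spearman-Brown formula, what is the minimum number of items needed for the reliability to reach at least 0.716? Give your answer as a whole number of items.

Invert Spearman-Brown to solve for n:
n = r_target (1 − r_old) / [ r_old (1 − r_target) ]
n = [0.716 × 0.508] / [0.492 × 0.284]
  = 0.363728 / 0.139728 = 2.6031
So the test needs 2.6031 × 24 ≈ 62.47 items; rounding up, 63.

63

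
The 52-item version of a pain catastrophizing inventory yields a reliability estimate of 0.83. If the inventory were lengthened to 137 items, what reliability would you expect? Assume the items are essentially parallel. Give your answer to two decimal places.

The new length is 137/52 = 2.6346 times the old.
Apply the Spearman-Brown prophecy formula, r' = nr / [1 + (n − 1)r]:
r_new = (2.6346 × 0.83) / (1 + (2.6346 − 1) × 0.83)
r_new = 2.1867 / 2.3567 ≈ 0.9279

0.93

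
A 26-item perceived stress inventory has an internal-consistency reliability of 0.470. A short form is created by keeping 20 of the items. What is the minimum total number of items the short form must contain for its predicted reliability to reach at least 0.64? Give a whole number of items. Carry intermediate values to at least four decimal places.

Short-form reliability: n = 20/26 = 0.7692; r_20 = n·r/(1+(n−1)r) ≈ 0.4055
Length factor from the short form to reach 0.64: n' = 0.64(1 − 0.4055) / [0.4055(1 − 0.64)] ≈ 2.6064
Total items = 2.6064 × 20 = 52.13, rounded up to 53.

53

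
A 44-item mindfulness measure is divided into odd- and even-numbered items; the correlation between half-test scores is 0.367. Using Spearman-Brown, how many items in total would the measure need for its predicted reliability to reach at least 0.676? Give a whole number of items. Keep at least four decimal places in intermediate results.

80

Corrected full-test reliability: r_full = 2 × 0.367 / (1 + 0.367) ≈ 0.5369
Solve Spearman-Brown for n: n = 0.676(1 − 0.5369) / [0.5369(1 − 0.676)] = 1.7996
Items = 1.7996 × 44 ≈ 79.18 → 80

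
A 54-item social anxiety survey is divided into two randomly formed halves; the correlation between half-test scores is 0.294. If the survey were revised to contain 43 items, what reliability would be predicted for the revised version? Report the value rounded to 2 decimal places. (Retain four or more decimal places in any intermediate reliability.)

Full-test reliability from the split-half r: r_full = 2(0.294)/(1 + 0.294) = 0.4544
Length factor from 54 to 43 items: n = 43/54 = 0.7963
r_new = n·r_full / (1 + (n − 1)·r_full) = 0.3618 / 0.9074 ≈ 0.3987

0.40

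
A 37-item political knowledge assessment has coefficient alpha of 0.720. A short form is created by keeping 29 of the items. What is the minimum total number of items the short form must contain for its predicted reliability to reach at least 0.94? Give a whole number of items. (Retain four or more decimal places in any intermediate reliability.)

226

First, r for the 29-item form: n = 29/37 = 0.7838, so r_29 = 0.7838·0.720/(1 + (0.7838 − 1)·0.720) = 0.6684
Length factor from the short form to reach 0.94: n' = 0.94(1 − 0.6684) / [0.6684(1 − 0.94)] ≈ 7.7724
Total items = 7.7724 × 29 = 225.40, rounded up to 226.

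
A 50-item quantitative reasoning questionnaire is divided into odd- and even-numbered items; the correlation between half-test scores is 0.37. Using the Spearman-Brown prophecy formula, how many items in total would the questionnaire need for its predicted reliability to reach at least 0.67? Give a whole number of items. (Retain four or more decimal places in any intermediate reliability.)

r_full = 2(0.37)/(1 + 0.37) = 0.5401
Solve Spearman-Brown for n: n = 0.67(1 − 0.5401) / [0.5401(1 − 0.67)] = 1.7288
Required items = 1.7288 × 50 = 86.44, so 87 items.

87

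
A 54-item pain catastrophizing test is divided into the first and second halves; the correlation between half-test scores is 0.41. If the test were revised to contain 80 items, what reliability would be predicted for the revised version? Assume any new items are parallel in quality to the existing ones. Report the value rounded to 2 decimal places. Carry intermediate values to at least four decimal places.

0.67

First correct the split-half correlation to full-test reliability: r_full = 2 × 0.41 / (1 + 0.41) ≈ 0.5816
Then adjust to 80 items: n = 80/54 = 1.4815
r_new = n·r_full / (1 + (n − 1)·r_full) = 0.8616 / 1.2800 ≈ 0.6731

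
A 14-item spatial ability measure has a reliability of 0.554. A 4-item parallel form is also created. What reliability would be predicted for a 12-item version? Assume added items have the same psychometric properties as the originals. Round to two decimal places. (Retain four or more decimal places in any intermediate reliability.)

0.52

The 4-item form is not needed; work directly from the 14-item form with n = 12/14 = 0.8571.
r_{12} = n·r / (1 + (n − 1)·r) = 0.4748 / 0.9208 ≈ 0.5156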